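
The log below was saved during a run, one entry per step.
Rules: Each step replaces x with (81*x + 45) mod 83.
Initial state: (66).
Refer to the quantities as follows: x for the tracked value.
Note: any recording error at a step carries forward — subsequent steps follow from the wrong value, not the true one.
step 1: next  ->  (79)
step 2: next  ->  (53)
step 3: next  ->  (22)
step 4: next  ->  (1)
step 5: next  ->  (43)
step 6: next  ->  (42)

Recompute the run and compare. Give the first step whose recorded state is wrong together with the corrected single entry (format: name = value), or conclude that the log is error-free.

Recomputing the run from the initial state:
step 1: x = 79
step 2: x = 53
step 3: x = 22
step 4: x = 1
step 5: x = 43
step 6: x = 42
This matches the log at every step.

no error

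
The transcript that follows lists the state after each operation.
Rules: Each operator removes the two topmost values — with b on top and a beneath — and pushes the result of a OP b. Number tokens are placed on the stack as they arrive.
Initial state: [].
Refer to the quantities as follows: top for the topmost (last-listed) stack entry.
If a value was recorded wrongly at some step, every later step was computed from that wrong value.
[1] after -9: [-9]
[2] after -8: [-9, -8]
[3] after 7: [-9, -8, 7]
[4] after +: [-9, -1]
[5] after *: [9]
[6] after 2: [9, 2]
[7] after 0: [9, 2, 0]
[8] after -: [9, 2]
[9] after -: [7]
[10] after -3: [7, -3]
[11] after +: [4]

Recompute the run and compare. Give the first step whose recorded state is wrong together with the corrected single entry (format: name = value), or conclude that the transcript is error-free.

no error

Recomputing the run from the initial state:
step 1: [-9]
step 2: [-9, -8]
step 3: [-9, -8, 7]
step 4: [-9, -1]
step 5: [9]
step 6: [9, 2]
step 7: [9, 2, 0]
step 8: [9, 2]
step 9: [7]
step 10: [7, -3]
step 11: [4]
This matches the transcript at every step.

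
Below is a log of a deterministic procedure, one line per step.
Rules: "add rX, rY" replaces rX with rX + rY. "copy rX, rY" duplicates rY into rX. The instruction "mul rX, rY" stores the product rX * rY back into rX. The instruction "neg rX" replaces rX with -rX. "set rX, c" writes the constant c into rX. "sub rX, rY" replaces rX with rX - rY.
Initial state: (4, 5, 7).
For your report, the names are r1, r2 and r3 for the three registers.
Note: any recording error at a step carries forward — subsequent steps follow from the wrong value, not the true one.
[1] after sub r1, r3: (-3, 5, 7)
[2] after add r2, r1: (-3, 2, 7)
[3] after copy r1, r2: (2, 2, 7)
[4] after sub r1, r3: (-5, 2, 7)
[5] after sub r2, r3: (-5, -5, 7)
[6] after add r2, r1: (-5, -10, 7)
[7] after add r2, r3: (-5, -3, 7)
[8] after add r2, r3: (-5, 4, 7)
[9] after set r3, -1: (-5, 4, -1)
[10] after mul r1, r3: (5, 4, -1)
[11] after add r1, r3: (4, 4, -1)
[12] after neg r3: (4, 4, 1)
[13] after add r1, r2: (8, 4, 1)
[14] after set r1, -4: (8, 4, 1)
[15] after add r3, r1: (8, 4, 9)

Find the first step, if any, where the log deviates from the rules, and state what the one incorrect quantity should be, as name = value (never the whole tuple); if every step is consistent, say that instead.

step 14, r1 = -4

1. r1 = 4 - 7 = -3 (confirmed correct)
2. r2 = 5 + -3 = 2 (agrees with the log)
3. r1 = 2 (same as recorded)
4. r1 = 2 - 7 = -5 (same as recorded)
5. r2 = 2 - 7 = -5 (confirmed correct)
6. r2 = -5 + -5 = -10 (confirmed correct)
7. r2 = -10 + 7 = -3 (verified)
8. r2 = -3 + 7 = 4 (confirmed correct)
9. r3 = -1 (verified)
10. r1 = -5 * -1 = 5 (same as recorded)
11. r1 = 5 + -1 = 4 (agrees with the log)
12. r3 = -(-1) = 1 (same as recorded)
13. r1 = 4 + 4 = 8 (no discrepancy)
14. r1 = -4 (this is not what the log shows)
First deviation found at step 14; the corrected entry is r1 = -4.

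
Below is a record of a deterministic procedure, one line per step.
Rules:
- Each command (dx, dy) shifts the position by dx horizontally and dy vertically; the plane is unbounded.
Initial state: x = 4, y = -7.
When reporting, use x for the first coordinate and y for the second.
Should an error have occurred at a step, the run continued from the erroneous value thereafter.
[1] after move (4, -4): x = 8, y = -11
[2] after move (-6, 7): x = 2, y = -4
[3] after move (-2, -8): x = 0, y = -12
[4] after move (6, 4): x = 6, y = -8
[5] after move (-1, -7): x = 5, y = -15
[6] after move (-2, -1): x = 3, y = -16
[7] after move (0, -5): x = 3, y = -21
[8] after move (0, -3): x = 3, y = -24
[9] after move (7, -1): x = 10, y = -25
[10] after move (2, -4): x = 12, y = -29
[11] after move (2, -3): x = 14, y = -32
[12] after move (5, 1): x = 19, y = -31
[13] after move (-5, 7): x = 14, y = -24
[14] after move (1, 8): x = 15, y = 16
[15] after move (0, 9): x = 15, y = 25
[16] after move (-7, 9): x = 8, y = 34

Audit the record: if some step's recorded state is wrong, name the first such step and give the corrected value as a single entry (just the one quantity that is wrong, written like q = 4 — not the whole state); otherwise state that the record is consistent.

step 14, y = -16

step 1: x = 4 + (4) = 8, y = -7 + (-4) = -11 -> confirmed correct
step 2: x = 8 + (-6) = 2, y = -11 + (7) = -4 -> same as recorded
step 3: x = 2 + (-2) = 0, y = -4 + (-8) = -12 -> in agreement
step 4: x = 0 + (6) = 6, y = -12 + (4) = -8 -> consistent with the record
step 5: x = 6 + (-1) = 5, y = -8 + (-7) = -15 -> consistent with the record
step 6: x = 5 + (-2) = 3, y = -15 + (-1) = -16 -> same as recorded
step 7: x = 3 + (0) = 3, y = -16 + (-5) = -21 -> checks out
step 8: x = 3 + (0) = 3, y = -21 + (-3) = -24 -> checks out
step 9: x = 3 + (7) = 10, y = -24 + (-1) = -25 -> exactly as logged
step 10: x = 10 + (2) = 12, y = -25 + (-4) = -29 -> matches
step 11: x = 12 + (2) = 14, y = -29 + (-3) = -32 -> verified
step 12: x = 14 + (5) = 19, y = -32 + (1) = -31 -> verified
step 13: x = 19 + (-5) = 14, y = -31 + (7) = -24 -> matches
step 14: x = 14 + (1) = 15, y = -24 + (8) = -16 -> the record has a different value
That makes step 14 the first incorrect line — y = -16 is what it should show.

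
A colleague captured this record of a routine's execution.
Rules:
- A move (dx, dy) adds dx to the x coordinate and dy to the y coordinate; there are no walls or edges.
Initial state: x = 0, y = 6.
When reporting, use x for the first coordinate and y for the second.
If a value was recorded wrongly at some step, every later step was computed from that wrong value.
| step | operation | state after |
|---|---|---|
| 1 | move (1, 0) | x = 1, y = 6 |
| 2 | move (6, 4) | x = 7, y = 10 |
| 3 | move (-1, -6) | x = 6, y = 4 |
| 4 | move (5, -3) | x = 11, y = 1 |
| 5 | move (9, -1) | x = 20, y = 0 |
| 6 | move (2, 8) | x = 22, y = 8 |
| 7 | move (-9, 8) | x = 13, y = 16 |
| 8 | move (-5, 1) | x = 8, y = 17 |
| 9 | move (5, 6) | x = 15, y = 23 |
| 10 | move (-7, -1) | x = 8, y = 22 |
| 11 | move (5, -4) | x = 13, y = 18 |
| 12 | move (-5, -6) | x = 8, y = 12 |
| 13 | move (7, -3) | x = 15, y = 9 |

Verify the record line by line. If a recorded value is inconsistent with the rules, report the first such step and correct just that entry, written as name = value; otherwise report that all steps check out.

step 9, x = 13

Recomputing the run from the initial state:
step 1: x = 1, y = 6
step 2: x = 7, y = 10
step 3: x = 6, y = 4
step 4: x = 11, y = 1
step 5: x = 20, y = 0
step 6: x = 22, y = 8
step 7: x = 13, y = 16
step 8: x = 8, y = 17
step 9: x = 13, y = 23
step 10: x = 6, y = 22
step 11: x = 11, y = 18
step 12: x = 6, y = 12
step 13: x = 13, y = 9
The first disagreement with the record is at step 9, where the value should be x = 13.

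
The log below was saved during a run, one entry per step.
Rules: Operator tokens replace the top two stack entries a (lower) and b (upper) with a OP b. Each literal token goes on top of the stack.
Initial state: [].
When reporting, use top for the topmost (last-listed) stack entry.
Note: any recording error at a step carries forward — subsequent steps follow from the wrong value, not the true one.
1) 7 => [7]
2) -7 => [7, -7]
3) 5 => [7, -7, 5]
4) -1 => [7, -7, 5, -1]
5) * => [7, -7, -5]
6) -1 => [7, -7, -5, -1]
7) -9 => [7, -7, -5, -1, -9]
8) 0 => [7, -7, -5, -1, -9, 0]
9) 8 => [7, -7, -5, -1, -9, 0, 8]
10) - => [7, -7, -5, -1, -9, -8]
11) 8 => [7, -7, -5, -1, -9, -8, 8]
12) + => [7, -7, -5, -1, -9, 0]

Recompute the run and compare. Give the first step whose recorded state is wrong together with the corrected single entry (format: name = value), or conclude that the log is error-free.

no error

1. push 7: top = 7 (verified)
2. push -7: top = -7 (agrees with the log)
3. push 5: top = 5 (confirmed correct)
4. push -1: top = -1 (no discrepancy)
5. 5 * -1 = -5 (exactly as logged)
6. push -1: top = -1 (no discrepancy)
7. push -9: top = -9 (matches)
8. push 0: top = 0 (no discrepancy)
9. push 8: top = 8 (same as recorded)
10. 0 - 8 = -8 (consistent with the log)
11. push 8: top = 8 (same as recorded)
12. -8 + 8 = 0 (checks out)
All entries verified; no error found.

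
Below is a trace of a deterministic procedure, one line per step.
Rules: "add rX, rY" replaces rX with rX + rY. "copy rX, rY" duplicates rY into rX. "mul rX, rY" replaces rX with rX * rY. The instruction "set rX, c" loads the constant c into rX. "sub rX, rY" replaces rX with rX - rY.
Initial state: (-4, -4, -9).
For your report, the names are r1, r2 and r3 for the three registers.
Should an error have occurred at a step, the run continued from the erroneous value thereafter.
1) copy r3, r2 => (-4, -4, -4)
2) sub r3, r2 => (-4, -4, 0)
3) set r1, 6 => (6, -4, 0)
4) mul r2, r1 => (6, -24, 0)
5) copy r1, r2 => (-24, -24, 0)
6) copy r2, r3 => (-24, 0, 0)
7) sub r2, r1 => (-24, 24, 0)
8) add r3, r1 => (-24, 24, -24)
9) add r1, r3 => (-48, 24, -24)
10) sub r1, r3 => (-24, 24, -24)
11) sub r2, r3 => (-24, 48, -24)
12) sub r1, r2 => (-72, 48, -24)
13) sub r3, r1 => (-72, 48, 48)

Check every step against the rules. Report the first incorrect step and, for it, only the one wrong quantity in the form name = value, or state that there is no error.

Recomputing the run from the initial state:
step 1: r1 = -4, r2 = -4, r3 = -4
step 2: r1 = -4, r2 = -4, r3 = 0
step 3: r1 = 6, r2 = -4, r3 = 0
step 4: r1 = 6, r2 = -24, r3 = 0
step 5: r1 = -24, r2 = -24, r3 = 0
step 6: r1 = -24, r2 = 0, r3 = 0
step 7: r1 = -24, r2 = 24, r3 = 0
step 8: r1 = -24, r2 = 24, r3 = -24
step 9: r1 = -48, r2 = 24, r3 = -24
step 10: r1 = -24, r2 = 24, r3 = -24
step 11: r1 = -24, r2 = 48, r3 = -24
step 12: r1 = -72, r2 = 48, r3 = -24
step 13: r1 = -72, r2 = 48, r3 = 48
This matches the trace at every step.

no error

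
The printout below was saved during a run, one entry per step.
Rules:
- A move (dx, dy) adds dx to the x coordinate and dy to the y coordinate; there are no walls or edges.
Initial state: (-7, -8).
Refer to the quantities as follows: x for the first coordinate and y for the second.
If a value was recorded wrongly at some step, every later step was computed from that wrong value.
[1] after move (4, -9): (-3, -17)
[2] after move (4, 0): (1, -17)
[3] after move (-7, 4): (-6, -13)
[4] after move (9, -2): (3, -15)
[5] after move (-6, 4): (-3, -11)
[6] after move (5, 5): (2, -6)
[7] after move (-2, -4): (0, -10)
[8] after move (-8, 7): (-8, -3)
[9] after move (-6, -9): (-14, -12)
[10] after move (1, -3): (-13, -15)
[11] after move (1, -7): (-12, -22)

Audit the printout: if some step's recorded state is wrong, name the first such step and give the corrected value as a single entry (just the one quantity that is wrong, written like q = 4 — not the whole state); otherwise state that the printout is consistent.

no error

Step 1: x = -7 + (4) = -3, y = -8 + (-9) = -17 — matches.
Step 2: x = -3 + (4) = 1, y = -17 + (0) = -17 — exactly as logged.
Step 3: x = 1 + (-7) = -6, y = -17 + (4) = -13 — confirmed correct.
Step 4: x = -6 + (9) = 3, y = -13 + (-2) = -15 — consistent with the printout.
Step 5: x = 3 + (-6) = -3, y = -15 + (4) = -11 — verified.
Step 6: x = -3 + (5) = 2, y = -11 + (5) = -6 — verified.
Step 7: x = 2 + (-2) = 0, y = -6 + (-4) = -10 — agrees with the printout.
Step 8: x = 0 + (-8) = -8, y = -10 + (7) = -3 — agrees with the printout.
Step 9: x = -8 + (-6) = -14, y = -3 + (-9) = -12 — checks out.
Step 10: x = -14 + (1) = -13, y = -12 + (-3) = -15 — verified.
Step 11: x = -13 + (1) = -12, y = -15 + (-7) = -22 — consistent with the printout.
No step deviates from the rules.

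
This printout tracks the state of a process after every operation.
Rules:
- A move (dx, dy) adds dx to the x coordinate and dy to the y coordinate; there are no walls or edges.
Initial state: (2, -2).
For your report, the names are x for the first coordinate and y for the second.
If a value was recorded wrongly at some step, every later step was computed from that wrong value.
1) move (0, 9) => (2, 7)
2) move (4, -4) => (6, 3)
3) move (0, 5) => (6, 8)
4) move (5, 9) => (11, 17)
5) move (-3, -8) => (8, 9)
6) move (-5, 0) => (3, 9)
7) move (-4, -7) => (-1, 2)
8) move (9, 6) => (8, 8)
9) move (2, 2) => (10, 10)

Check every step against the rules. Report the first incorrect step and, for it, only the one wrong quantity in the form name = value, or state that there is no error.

Recomputing the run from the initial state:
step 1: x = 2, y = 7
step 2: x = 6, y = 3
step 3: x = 6, y = 8
step 4: x = 11, y = 17
step 5: x = 8, y = 9
step 6: x = 3, y = 9
step 7: x = -1, y = 2
step 8: x = 8, y = 8
step 9: x = 10, y = 10
This matches the printout at every step.

no error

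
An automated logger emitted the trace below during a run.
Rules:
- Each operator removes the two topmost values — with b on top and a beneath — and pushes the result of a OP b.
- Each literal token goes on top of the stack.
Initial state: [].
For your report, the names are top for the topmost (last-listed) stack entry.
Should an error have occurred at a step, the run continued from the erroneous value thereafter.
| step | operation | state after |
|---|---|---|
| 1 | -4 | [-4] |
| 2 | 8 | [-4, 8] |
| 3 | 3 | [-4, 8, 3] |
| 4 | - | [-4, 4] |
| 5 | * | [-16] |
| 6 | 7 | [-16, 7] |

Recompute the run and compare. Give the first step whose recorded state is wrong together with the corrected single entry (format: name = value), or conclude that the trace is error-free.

Recomputing the run from the initial state:
step 1: [-4]
step 2: [-4, 8]
step 3: [-4, 8, 3]
step 4: [-4, 5]
step 5: [-20]
step 6: [-20, 7]
The first disagreement with the trace is at step 4, where the value should be top = 5.

step 4, top = 5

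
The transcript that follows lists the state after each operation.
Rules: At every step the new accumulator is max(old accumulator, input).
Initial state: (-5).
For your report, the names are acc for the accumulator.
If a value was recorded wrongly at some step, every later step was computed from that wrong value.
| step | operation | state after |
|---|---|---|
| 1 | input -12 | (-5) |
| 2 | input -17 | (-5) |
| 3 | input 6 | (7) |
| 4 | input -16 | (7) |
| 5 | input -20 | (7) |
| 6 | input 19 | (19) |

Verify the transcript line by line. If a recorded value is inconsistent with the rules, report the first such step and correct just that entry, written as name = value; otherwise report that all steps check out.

Step 1: acc = max(-5, -12) = -5 — confirmed correct.
Step 2: acc = max(-5, -17) = -5 — verified.
Step 3: acc = max(-5, 6) = 6 — the transcript has a different value.
The earliest wrong entry is at step 3: it should read acc = 6.

step 3, acc = 6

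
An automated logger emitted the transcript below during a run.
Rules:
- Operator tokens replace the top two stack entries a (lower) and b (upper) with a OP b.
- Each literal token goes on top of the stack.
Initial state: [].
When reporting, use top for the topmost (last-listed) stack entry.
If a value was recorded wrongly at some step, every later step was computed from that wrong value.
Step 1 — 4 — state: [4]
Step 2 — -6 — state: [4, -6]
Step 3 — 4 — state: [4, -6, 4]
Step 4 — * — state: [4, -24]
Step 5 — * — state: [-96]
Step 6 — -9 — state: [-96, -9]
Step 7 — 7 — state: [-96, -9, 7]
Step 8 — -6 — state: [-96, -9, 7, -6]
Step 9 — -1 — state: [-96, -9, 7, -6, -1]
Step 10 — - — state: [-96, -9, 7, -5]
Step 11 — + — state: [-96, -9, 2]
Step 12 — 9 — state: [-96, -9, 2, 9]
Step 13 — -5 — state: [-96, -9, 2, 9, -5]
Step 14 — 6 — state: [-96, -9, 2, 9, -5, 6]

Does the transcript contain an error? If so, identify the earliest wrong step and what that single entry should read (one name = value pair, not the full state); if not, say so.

Step 1: push 4: top = 4 — same as recorded.
Step 2: push -6: top = -6 — consistent with the transcript.
Step 3: push 4: top = 4 — consistent with the transcript.
Step 4: -6 * 4 = -24 — same as recorded.
Step 5: 4 * -24 = -96 — exactly as logged.
Step 6: push -9: top = -9 — confirmed correct.
Step 7: push 7: top = 7 — same as recorded.
Step 8: push -6: top = -6 — in agreement.
Step 9: push -1: top = -1 — consistent with the transcript.
Step 10: -6 - -1 = -5 — verified.
Step 11: 7 + -5 = 2 — matches.
Step 12: push 9: top = 9 — matches.
Step 13: push -5: top = -5 — matches.
Step 14: push 6: top = 6 — same as recorded.
All entries verified; no error found.

no error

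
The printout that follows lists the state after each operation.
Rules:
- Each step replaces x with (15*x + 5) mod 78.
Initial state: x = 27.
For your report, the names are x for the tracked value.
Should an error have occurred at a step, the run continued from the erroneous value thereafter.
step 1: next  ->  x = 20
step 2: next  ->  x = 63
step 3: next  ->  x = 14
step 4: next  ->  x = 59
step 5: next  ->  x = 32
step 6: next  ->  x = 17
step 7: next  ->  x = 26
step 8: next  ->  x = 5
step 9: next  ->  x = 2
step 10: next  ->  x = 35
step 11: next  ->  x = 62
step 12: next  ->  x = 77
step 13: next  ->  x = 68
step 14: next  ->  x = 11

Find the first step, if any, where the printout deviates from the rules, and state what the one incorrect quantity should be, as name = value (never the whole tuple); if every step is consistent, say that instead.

step 2, x = 71

Step 1: x = (15*27 + 5) mod 78 = 20 — in agreement.
Step 2: x = (15*20 + 5) mod 78 = 71 — the printout disagrees here.
The earliest wrong entry is at step 2: it should read x = 71.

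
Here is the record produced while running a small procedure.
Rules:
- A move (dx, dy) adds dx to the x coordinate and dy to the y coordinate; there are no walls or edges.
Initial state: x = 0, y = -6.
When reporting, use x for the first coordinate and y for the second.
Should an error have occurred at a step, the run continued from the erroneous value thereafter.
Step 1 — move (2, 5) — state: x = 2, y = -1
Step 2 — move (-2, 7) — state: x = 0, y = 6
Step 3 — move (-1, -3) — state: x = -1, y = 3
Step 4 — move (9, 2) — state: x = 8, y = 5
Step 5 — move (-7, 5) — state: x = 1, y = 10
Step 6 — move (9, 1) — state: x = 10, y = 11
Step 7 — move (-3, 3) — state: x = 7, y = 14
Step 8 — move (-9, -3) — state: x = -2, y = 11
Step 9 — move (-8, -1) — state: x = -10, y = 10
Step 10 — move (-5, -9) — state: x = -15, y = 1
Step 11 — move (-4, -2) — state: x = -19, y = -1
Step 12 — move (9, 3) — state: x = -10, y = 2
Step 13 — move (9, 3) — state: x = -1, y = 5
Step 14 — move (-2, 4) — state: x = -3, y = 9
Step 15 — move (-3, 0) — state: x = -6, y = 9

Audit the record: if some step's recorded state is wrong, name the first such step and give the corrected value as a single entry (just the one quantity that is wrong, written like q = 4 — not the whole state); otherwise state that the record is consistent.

Recomputing the run from the initial state:
step 1: x = 2, y = -1
step 2: x = 0, y = 6
step 3: x = -1, y = 3
step 4: x = 8, y = 5
step 5: x = 1, y = 10
step 6: x = 10, y = 11
step 7: x = 7, y = 14
step 8: x = -2, y = 11
step 9: x = -10, y = 10
step 10: x = -15, y = 1
step 11: x = -19, y = -1
step 12: x = -10, y = 2
step 13: x = -1, y = 5
step 14: x = -3, y = 9
step 15: x = -6, y = 9
This matches the record at every step.

no error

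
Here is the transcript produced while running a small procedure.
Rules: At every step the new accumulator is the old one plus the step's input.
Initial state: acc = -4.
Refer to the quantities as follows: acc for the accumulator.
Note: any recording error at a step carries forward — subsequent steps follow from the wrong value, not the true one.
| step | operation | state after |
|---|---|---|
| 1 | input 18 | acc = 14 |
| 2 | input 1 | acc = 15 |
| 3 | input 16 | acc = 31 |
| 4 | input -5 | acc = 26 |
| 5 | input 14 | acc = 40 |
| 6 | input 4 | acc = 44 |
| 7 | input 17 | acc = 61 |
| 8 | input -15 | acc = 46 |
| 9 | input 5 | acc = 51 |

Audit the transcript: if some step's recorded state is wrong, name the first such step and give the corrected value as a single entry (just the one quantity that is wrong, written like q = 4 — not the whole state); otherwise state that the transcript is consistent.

Recomputing the run from the initial state:
step 1: acc = 14
step 2: acc = 15
step 3: acc = 31
step 4: acc = 26
step 5: acc = 40
step 6: acc = 44
step 7: acc = 61
step 8: acc = 46
step 9: acc = 51
This matches the transcript at every step.

no error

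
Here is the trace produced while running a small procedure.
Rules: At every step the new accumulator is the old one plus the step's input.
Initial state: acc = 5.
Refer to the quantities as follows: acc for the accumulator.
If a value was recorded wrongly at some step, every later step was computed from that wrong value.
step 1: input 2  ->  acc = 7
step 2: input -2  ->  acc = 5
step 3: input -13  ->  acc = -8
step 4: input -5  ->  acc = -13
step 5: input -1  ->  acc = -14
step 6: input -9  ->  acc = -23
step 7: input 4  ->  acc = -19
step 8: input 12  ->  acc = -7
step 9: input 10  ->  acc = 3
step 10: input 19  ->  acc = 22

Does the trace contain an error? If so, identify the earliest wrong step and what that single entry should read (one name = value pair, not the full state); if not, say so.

step 1: acc = 5 + 2 = 7 -> same as recorded
step 2: acc = 7 + -2 = 5 -> exactly as logged
step 3: acc = 5 + -13 = -8 -> checks out
step 4: acc = -8 + -5 = -13 -> agrees with the trace
step 5: acc = -13 + -1 = -14 -> in agreement
step 6: acc = -14 + -9 = -23 -> in agreement
step 7: acc = -23 + 4 = -19 -> confirmed correct
step 8: acc = -19 + 12 = -7 -> confirmed correct
step 9: acc = -7 + 10 = 3 -> in agreement
step 10: acc = 3 + 19 = 22 -> matches
All steps check out; nothing to correct.

no error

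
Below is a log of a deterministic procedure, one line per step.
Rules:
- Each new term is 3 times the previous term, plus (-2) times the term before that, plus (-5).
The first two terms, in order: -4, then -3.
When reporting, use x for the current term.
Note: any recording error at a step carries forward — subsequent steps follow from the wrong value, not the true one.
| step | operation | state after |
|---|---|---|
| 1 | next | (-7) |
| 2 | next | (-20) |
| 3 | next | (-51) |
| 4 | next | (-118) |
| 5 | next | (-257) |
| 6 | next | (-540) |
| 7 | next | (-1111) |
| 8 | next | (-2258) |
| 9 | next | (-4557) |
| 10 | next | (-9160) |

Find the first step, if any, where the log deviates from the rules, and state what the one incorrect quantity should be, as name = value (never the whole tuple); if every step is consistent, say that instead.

step 1, x = -6

1. x = 3*(-3) + (-2)*(-4) + (-5) = -6 (the log disagrees here)
Step 1 is the first one off; corrected, x = -6.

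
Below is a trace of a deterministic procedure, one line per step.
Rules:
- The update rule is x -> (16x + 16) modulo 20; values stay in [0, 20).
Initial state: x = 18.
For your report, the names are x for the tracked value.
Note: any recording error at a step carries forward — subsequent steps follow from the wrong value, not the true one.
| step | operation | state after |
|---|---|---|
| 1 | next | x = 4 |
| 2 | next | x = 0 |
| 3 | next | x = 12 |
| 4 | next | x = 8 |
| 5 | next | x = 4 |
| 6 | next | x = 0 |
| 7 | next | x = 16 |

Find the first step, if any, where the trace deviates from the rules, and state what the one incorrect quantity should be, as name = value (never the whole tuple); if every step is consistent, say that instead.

step 3, x = 16

Recomputing the run from the initial state:
step 1: x = 4
step 2: x = 0
step 3: x = 16
step 4: x = 12
step 5: x = 8
step 6: x = 4
step 7: x = 0
The first disagreement with the trace is at step 3, where the value should be x = 16.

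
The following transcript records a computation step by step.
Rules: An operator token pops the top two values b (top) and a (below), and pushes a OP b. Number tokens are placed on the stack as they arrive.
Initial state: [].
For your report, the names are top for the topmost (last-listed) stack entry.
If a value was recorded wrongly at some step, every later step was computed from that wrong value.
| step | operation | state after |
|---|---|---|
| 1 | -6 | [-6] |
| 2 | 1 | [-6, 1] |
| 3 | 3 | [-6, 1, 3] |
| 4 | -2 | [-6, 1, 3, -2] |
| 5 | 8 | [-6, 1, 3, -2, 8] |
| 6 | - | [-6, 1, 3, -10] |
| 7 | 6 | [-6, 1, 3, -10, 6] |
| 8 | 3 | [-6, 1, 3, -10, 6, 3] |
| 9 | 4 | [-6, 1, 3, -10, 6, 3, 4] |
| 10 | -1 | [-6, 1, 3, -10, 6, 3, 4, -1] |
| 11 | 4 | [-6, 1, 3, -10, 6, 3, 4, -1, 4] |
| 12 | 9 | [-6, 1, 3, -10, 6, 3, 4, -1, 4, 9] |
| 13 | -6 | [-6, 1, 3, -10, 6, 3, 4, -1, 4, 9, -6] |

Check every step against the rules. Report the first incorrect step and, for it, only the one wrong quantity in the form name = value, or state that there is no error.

Recomputing the run from the initial state:
step 1: [-6]
step 2: [-6, 1]
step 3: [-6, 1, 3]
step 4: [-6, 1, 3, -2]
step 5: [-6, 1, 3, -2, 8]
step 6: [-6, 1, 3, -10]
step 7: [-6, 1, 3, -10, 6]
step 8: [-6, 1, 3, -10, 6, 3]
step 9: [-6, 1, 3, -10, 6, 3, 4]
step 10: [-6, 1, 3, -10, 6, 3, 4, -1]
step 11: [-6, 1, 3, -10, 6, 3, 4, -1, 4]
step 12: [-6, 1, 3, -10, 6, 3, 4, -1, 4, 9]
step 13: [-6, 1, 3, -10, 6, 3, 4, -1, 4, 9, -6]
This matches the transcript at every step.

no error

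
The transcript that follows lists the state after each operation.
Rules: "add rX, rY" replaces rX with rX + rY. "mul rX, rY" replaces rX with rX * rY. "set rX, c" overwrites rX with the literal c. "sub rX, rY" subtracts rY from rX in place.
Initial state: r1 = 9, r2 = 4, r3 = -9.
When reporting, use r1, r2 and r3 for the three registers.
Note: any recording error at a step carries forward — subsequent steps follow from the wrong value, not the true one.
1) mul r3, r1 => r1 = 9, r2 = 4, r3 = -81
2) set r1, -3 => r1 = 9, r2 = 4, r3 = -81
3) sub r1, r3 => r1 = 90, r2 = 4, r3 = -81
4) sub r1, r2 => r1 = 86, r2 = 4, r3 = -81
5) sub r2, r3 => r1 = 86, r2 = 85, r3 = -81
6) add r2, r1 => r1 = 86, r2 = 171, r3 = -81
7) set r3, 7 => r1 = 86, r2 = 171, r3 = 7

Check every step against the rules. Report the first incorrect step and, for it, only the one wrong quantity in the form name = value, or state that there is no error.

step 2, r1 = -3

Recomputing the run from the initial state:
step 1: r1 = 9, r2 = 4, r3 = -81
step 2: r1 = -3, r2 = 4, r3 = -81
step 3: r1 = 78, r2 = 4, r3 = -81
step 4: r1 = 74, r2 = 4, r3 = -81
step 5: r1 = 74, r2 = 85, r3 = -81
step 6: r1 = 74, r2 = 159, r3 = -81
step 7: r1 = 74, r2 = 159, r3 = 7
The first disagreement with the transcript is at step 2, where the value should be r1 = -3.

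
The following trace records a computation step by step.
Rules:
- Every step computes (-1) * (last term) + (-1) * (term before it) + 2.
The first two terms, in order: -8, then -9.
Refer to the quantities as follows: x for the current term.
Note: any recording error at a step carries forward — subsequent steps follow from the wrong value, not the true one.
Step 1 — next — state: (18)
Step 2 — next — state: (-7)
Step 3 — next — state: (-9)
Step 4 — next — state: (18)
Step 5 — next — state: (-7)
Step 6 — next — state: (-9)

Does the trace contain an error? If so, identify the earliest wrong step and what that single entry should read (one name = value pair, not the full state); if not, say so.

Step 1: x = -1*(-9) + (-1)*(-8) + (2) = 19 — the trace has a different value.
Step 1 is the first one off; corrected, x = 19.

step 1, x = 19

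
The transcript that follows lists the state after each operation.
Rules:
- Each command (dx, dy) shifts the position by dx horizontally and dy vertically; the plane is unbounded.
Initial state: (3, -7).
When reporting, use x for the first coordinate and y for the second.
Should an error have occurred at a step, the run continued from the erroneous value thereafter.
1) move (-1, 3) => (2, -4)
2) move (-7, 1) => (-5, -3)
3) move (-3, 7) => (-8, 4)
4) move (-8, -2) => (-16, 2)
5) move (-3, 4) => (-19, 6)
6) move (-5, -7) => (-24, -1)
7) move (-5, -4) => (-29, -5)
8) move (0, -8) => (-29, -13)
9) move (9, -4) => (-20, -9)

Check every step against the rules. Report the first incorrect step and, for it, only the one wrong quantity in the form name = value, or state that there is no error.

step 9, y = -17

Recomputing the run from the initial state:
step 1: x = 2, y = -4
step 2: x = -5, y = -3
step 3: x = -8, y = 4
step 4: x = -16, y = 2
step 5: x = -19, y = 6
step 6: x = -24, y = -1
step 7: x = -29, y = -5
step 8: x = -29, y = -13
step 9: x = -20, y = -17
The first disagreement with the transcript is at step 9, where the value should be y = -17.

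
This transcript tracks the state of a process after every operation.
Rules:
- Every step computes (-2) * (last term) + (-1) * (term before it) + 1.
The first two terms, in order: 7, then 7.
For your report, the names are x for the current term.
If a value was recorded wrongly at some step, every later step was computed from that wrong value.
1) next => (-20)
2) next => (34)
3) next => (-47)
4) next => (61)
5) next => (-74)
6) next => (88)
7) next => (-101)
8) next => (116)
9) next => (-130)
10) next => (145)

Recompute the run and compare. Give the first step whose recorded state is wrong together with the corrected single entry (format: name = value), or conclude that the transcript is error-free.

step 8, x = 115

1. x = -2*(7) + (-1)*(7) + (1) = -20 (same as recorded)
2. x = -2*(-20) + (-1)*(7) + (1) = 34 (confirmed correct)
3. x = -2*(34) + (-1)*(-20) + (1) = -47 (in agreement)
4. x = -2*(-47) + (-1)*(34) + (1) = 61 (matches)
5. x = -2*(61) + (-1)*(-47) + (1) = -74 (checks out)
6. x = -2*(-74) + (-1)*(61) + (1) = 88 (checks out)
7. x = -2*(88) + (-1)*(-74) + (1) = -101 (confirmed correct)
8. x = -2*(-101) + (-1)*(88) + (1) = 115 (not what was recorded)
Conclusion: step 8 carries the first error; the entry should be x = 115.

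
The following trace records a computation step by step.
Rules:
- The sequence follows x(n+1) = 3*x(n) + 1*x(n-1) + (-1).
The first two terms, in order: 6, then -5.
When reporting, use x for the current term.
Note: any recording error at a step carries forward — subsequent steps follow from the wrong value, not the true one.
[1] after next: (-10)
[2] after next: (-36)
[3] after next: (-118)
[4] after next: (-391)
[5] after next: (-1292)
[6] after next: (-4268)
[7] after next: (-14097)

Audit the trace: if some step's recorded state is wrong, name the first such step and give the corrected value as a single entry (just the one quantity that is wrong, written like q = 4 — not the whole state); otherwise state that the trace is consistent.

step 3, x = -119

step 1: x = 3*(-5) + (1)*(6) + (-1) = -10 -> verified
step 2: x = 3*(-10) + (1)*(-5) + (-1) = -36 -> confirmed correct
step 3: x = 3*(-36) + (1)*(-10) + (-1) = -119 -> a discrepancy with the trace
The audit stops at step 3: the recorded entry is wrong and should be x = -119.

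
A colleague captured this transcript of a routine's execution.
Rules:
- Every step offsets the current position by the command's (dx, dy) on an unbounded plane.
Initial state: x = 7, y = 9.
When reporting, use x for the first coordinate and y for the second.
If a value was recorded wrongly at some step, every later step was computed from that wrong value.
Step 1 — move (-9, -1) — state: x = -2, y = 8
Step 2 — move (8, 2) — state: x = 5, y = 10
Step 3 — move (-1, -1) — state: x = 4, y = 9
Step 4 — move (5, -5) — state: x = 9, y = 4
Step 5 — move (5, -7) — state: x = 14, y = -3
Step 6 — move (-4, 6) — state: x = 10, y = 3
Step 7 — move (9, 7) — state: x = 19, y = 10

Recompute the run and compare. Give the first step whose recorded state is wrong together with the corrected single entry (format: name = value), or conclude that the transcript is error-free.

step 2, x = 6

1. x = 7 + (-9) = -2, y = 9 + (-1) = 8 (agrees with the transcript)
2. x = -2 + (8) = 6, y = 8 + (2) = 10 (the recorded entry deviates here)
That makes step 2 the first incorrect line — x = 6 is what it should show.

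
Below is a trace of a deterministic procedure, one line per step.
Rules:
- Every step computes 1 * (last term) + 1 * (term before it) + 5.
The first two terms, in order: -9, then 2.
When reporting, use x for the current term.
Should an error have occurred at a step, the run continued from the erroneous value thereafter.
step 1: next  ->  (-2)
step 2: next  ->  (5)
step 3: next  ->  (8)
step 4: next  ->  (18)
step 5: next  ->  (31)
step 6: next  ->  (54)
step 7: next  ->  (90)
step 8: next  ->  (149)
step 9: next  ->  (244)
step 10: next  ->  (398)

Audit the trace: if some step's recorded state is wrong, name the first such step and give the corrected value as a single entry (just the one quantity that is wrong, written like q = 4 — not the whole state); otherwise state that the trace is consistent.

Step 1: x = 1*(2) + (1)*(-9) + (5) = -2 — same as recorded.
Step 2: x = 1*(-2) + (1)*(2) + (5) = 5 — consistent with the trace.
Step 3: x = 1*(5) + (1)*(-2) + (5) = 8 — verified.
Step 4: x = 1*(8) + (1)*(5) + (5) = 18 — confirmed correct.
Step 5: x = 1*(18) + (1)*(8) + (5) = 31 — matches.
Step 6: x = 1*(31) + (1)*(18) + (5) = 54 — verified.
Step 7: x = 1*(54) + (1)*(31) + (5) = 90 — agrees with the trace.
Step 8: x = 1*(90) + (1)*(54) + (5) = 149 — no discrepancy.
Step 9: x = 1*(149) + (1)*(90) + (5) = 244 — exactly as logged.
Step 10: x = 1*(244) + (1)*(149) + (5) = 398 — checks out.
Every step is consistent.

no error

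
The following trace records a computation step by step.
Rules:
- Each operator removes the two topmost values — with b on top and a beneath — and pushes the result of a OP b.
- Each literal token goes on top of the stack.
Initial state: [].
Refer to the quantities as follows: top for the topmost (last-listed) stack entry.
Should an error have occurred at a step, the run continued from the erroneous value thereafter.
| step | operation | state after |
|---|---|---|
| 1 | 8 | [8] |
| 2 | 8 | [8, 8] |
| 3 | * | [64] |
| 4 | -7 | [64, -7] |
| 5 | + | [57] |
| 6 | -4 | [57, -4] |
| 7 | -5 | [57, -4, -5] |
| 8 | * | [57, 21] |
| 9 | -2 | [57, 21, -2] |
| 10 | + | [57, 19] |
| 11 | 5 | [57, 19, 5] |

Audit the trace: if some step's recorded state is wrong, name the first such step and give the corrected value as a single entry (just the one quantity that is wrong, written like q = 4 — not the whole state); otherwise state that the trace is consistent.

step 8, top = 20

step 1: push 8: top = 8 -> in agreement
step 2: push 8: top = 8 -> agrees with the trace
step 3: 8 * 8 = 64 -> checks out
step 4: push -7: top = -7 -> same as recorded
step 5: 64 + -7 = 57 -> exactly as logged
step 6: push -4: top = -4 -> consistent with the trace
step 7: push -5: top = -5 -> checks out
step 8: -4 * -5 = 20 -> the recorded entry deviates here
Conclusion: step 8 carries the first error; the entry should be top = 20.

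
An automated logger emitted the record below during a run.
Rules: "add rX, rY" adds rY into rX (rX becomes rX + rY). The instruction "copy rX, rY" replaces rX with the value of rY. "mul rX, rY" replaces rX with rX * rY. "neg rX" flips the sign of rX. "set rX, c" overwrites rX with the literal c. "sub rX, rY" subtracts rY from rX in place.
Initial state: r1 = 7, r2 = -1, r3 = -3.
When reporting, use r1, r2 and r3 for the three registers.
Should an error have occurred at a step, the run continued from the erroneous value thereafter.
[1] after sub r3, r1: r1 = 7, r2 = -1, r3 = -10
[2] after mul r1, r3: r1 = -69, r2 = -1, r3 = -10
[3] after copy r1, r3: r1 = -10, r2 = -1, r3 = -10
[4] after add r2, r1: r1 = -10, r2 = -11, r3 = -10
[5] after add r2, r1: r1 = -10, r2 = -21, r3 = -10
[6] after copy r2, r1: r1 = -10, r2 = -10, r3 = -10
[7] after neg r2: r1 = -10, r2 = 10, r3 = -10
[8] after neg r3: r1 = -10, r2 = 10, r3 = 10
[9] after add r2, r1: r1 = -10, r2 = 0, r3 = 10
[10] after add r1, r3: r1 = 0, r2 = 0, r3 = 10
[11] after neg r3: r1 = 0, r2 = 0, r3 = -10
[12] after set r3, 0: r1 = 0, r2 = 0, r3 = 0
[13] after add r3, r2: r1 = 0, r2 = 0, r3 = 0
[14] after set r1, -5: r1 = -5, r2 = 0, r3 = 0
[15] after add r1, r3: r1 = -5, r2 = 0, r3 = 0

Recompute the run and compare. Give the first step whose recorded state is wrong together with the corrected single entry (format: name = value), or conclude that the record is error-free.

Recomputing the run from the initial state:
step 1: r1 = 7, r2 = -1, r3 = -10
step 2: r1 = -70, r2 = -1, r3 = -10
step 3: r1 = -10, r2 = -1, r3 = -10
step 4: r1 = -10, r2 = -11, r3 = -10
step 5: r1 = -10, r2 = -21, r3 = -10
step 6: r1 = -10, r2 = -10, r3 = -10
step 7: r1 = -10, r2 = 10, r3 = -10
step 8: r1 = -10, r2 = 10, r3 = 10
step 9: r1 = -10, r2 = 0, r3 = 10
step 10: r1 = 0, r2 = 0, r3 = 10
step 11: r1 = 0, r2 = 0, r3 = -10
step 12: r1 = 0, r2 = 0, r3 = 0
step 13: r1 = 0, r2 = 0, r3 = 0
step 14: r1 = -5, r2 = 0, r3 = 0
step 15: r1 = -5, r2 = 0, r3 = 0
The first disagreement with the record is at step 2, where the value should be r1 = -70.

step 2, r1 = -70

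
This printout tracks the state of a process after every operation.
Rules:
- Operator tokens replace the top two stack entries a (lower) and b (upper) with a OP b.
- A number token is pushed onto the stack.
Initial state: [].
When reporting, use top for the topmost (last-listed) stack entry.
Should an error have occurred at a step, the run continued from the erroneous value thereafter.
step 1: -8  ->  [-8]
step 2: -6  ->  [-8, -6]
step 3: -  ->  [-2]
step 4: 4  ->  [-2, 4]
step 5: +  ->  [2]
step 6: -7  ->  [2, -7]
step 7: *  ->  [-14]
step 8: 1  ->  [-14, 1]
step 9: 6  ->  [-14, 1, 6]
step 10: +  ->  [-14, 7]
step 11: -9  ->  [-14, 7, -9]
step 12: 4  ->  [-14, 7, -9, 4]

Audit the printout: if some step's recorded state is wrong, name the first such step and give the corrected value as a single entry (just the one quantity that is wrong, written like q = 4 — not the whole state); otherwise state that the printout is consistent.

1. push -8: top = -8 (checks out)
2. push -6: top = -6 (exactly as logged)
3. -8 - -6 = -2 (same as recorded)
4. push 4: top = 4 (confirmed correct)
5. -2 + 4 = 2 (verified)
6. push -7: top = -7 (in agreement)
7. 2 * -7 = -14 (matches)
8. push 1: top = 1 (matches)
9. push 6: top = 6 (checks out)
10. 1 + 6 = 7 (checks out)
11. push -9: top = -9 (confirmed correct)
12. push 4: top = 4 (same as recorded)
No step deviates from the rules.

no error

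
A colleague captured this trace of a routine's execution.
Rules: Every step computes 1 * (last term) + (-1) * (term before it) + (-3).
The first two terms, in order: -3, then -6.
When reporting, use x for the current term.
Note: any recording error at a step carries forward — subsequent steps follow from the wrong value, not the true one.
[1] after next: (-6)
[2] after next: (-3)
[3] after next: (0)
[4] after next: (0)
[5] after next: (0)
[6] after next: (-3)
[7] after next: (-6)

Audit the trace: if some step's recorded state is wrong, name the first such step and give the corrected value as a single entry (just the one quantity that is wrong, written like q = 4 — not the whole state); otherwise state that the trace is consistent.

step 1: x = 1*(-6) + (-1)*(-3) + (-3) = -6 -> matches
step 2: x = 1*(-6) + (-1)*(-6) + (-3) = -3 -> confirmed correct
step 3: x = 1*(-3) + (-1)*(-6) + (-3) = 0 -> exactly as logged
step 4: x = 1*(0) + (-1)*(-3) + (-3) = 0 -> matches
step 5: x = 1*(0) + (-1)*(0) + (-3) = -3 -> the entry is off here
The audit stops at step 5: the recorded entry is wrong and should be x = -3.

step 5, x = -3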